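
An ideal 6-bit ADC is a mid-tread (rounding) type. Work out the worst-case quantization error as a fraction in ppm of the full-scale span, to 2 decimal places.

7812.50 ppm

Rounding → worst-case error = ½ LSB = V_FS/2^7, so 1e+06/128 = 7812.5 ppm of full scale.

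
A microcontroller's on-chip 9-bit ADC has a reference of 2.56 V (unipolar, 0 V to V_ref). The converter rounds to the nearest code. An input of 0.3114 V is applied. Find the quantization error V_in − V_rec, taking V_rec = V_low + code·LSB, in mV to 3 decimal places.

LSB = 2.56/2^9 = 5.000 mV.
Scaled input = 62.2800 LSBs, so code = 62.
Code 62 maps back to 0 + 62×0.005 V = 0.31 V.
Error = 0.3114 − 0.31 = 0.0014 V = 1.400 mV.

1.400 mV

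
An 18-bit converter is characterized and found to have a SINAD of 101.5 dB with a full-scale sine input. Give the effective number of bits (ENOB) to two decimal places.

16.57 bits

ENOB = (SINAD − 1.76) / 6.02 = (101.5 − 1.76)/6.02 = 16.568.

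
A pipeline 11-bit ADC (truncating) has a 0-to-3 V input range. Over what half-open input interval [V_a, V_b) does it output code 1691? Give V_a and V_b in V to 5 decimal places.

[2.47705 V, 2.47852 V)

LSB = 3/2^11 = 1.465 mV.
V_a = V_low + 1691·LSB = 2.47705 V; V_b = V_low + 1692·LSB = 2.47852 V.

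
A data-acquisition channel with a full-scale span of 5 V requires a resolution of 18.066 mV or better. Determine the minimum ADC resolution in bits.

Number of steps required ≥ 5 V / 18.066 mV = 276.76.
Need 2^N ≥ 276.76; 2^8 = 256, 2^9 = 512.
Minimum N = 9.

9 bits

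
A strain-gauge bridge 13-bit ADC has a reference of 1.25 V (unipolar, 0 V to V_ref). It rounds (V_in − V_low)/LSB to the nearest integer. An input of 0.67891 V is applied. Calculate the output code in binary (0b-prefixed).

Full-scale span = 1.25 V; LSB = 1.25/2^13 = 152.59 µV.
Input sits at 4449.305 steps above V_low.
Round → code 4449.
In binary (0b-prefixed): 0b1000101100001.

code 0b1000101100001 (decimal 4449)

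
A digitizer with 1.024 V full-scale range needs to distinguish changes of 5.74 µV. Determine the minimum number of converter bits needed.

18 bits

Number of steps required ≥ 1.024 V / 5.74 µV = 178397.21.
Need 2^N ≥ 178397.21; 2^17 = 131072, 2^18 = 262144.
Minimum N = 18.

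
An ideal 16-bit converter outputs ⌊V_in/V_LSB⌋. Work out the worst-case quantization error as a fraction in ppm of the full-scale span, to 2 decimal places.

Truncating → worst-case error = 1 LSB = V_FS/2^16, so 1e+06/65536 = 15.2588 ppm of full scale.

15.26 ppm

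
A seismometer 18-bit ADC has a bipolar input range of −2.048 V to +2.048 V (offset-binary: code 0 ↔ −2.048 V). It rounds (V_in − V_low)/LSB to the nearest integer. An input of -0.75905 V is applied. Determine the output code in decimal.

With 262144 levels over 4.096 V, one step is 15.62 µV.
(V_in − V_low)/LSB = (-0.75905 − (−2.048)) / 1.5625e-05 = 82492.800.
Round → code 82493.

code 82493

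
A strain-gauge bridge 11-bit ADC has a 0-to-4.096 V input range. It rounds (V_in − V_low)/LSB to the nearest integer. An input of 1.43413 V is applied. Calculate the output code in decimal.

LSB = 4.096 V / 2048 = 2.000 mV.
Input sits at 717.065 steps above V_low.
Round → code 717.

code 717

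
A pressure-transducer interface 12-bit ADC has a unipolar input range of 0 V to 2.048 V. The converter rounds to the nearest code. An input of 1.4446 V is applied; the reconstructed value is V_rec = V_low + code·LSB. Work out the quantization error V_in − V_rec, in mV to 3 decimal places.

LSB = 2.048/2^12 = 0.500 mV.
(V_in − V_low)/LSB = (1.4446 − 0)/0.0005 = 2889.2000 → code 2889 (round).
Code 2889 maps back to 0 + 2889×0.0005 V = 1.4445 V.
Difference: 0.0001 V → 0.100 mV.

0.100 mV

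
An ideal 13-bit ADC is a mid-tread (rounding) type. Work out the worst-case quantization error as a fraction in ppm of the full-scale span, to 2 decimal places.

61.04 ppm

Rounding → worst-case error = ½ LSB = V_FS/2^14, so 1e+06/16384 = 61.0352 ppm of full scale.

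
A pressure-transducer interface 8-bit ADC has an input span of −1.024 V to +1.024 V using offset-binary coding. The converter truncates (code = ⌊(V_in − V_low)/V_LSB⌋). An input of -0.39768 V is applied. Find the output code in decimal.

LSB = 2.048 V / 256 = 8.000 mV.
(V_in − V_low)/LSB = (-0.39768 − (−1.024)) / 0.008 = 78.290.
So the output code is 78.

code 78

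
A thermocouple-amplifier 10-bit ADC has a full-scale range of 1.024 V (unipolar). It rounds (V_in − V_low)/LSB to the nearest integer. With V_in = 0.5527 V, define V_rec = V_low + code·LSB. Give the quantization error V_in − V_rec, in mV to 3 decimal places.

-0.300 mV

Step size: 1.024 V ÷ 2^10 = 1.000 mV.
Scaled input = 552.7000 LSBs, so code = 553.
Code 553 maps back to 0 + 553×0.001 V = 0.553 V.
V_in − V_rec = -0.0003 V = -0.300 mV.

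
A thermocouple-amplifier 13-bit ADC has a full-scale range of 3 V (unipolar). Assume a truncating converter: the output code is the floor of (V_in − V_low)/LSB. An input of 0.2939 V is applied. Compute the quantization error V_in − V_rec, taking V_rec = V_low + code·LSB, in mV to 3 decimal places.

Step size: 3 V ÷ 2^13 = 366.21 µV.
Scaled input = 802.5429 LSBs, so code = 802.
V_rec = 0 + 802·0.000366211 = 0.29370117 V.
Difference: 0.000198828 V → 0.199 mV.

0.199 mV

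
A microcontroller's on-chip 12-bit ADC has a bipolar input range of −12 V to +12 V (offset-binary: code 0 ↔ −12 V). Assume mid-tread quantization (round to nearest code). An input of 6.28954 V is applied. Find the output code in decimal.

code 3121

Full-scale span = 24 V; LSB = 24/2^12 = 5.859 mV.
Input sits at 3121.415 steps above V_low.
Round → code 3121.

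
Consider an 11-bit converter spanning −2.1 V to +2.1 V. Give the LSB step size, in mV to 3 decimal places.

2.051 mV

Full-scale span = 4.2 V.
LSB = 4.2 / 2^11 = 4.2 / 2048 = 0.00205078 V = 2.051 mV.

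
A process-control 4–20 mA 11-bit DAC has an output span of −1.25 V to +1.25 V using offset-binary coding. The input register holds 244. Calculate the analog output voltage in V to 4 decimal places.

LSB = 2.5 V / 2^11 = 1.221 mV.
V_out = (−1.25) + 244 × 0.0012207 V = -0.952148 V.

-0.9521 V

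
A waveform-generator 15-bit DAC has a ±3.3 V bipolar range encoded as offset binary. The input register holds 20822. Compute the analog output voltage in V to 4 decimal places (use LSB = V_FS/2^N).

LSB = 6.6 V / 2^15 = 201.42 µV.
V_out = (−3.3) + 20822 × 0.000201416 V = 0.893884 V.

0.8939 V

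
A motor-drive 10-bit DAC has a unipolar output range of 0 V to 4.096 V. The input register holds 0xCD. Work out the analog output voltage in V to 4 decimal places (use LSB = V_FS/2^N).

0.8200 V

LSB = 4.096 V / 2^10 = 4.000 mV.
Code 0xCD = 205 decimal.
V_out = 0 + 205 × 0.004 V = 0.82 V.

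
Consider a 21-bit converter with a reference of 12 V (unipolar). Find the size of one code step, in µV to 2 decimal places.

5.72 µV

Full-scale span = 12 V.
LSB = 12 / 2^21 = 12 / 2097152 = 5.72205e-06 V = 5.72 µV.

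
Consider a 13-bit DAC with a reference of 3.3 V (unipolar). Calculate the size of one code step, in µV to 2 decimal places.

402.83 µV

Full-scale span = 3.3 V.
LSB = 3.3 / 2^13 = 3.3 / 8192 = 0.000402832 V = 402.83 µV.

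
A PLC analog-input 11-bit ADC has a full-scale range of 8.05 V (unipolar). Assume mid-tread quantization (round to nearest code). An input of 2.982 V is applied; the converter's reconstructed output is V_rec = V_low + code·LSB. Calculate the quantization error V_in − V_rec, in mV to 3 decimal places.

LSB = 8.05/2^11 = 3.931 mV.
(2.982 − 0)/0.00393066 = 758.6504; round gives code 759.
Code 759 maps back to 0 + 759×0.00393066 V = 2.983374 V.
Difference: -0.00137402 V → -1.374 mV.

-1.374 mV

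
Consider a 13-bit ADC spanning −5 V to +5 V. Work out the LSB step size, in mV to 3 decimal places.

Full-scale span = 10 V.
LSB = 10 / 2^13 = 10 / 8192 = 0.0012207 V = 1.221 mV.

1.221 mV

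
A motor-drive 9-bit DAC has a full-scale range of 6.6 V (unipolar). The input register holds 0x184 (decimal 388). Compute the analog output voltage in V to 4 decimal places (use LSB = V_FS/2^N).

5.0016 V

LSB = 6.6 V / 2^9 = 12.891 mV.
Code 0x184 = 388 decimal.
V_out = 0 + 388 × 0.0128906 V = 5.00156 V.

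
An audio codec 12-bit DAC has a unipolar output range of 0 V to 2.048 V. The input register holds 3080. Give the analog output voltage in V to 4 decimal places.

1.5400 V

LSB = 2.048 V / 2^12 = 0.500 mV.
V_out = 0 + 3080 × 0.0005 V = 1.54 V.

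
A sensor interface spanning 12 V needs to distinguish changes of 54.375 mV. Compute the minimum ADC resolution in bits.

8 bits

Number of steps required ≥ 12 V / 54.375 mV = 220.69.
Need 2^N ≥ 220.69; 2^7 = 128, 2^8 = 256.
Minimum N = 8.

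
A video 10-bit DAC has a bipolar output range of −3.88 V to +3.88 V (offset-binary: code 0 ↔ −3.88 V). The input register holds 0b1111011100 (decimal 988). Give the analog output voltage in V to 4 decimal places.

LSB = 7.76 V / 2^10 = 7.578 mV.
Code 0b1111011100 = 988 decimal.
V_out = (−3.88) + 988 × 0.00757812 V = 3.60719 V.

3.6072 V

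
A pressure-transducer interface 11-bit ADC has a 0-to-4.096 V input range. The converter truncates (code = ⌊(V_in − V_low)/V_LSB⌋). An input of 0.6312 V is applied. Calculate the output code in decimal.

code 315

LSB = 4.096 V / 2048 = 2.000 mV.
Input sits at 315.600 steps above V_low.
So the output code is 315.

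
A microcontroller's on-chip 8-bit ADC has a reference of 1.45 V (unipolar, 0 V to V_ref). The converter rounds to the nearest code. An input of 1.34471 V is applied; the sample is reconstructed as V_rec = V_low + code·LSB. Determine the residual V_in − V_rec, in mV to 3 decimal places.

Step size: 1.45 V ÷ 2^8 = 5.664 mV.
(V_in − V_low)/LSB = (1.34471 − 0)/0.00566406 = 237.4109 → code 237 (round).
V_rec = 0 + 237·0.00566406 = 1.3423828 V.
Difference: 0.00232719 V → 2.327 mV.

2.327 mV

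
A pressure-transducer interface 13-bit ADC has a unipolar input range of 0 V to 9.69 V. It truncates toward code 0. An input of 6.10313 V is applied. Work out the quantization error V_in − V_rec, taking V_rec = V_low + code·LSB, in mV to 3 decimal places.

0.748 mV

LSB = 9.69/2^13 = 1.183 mV.
(V_in − V_low)/LSB = (6.10313 − 0)/0.00118286 = 5159.6327 → code 5159 (floor).
Code 5159 maps back to 0 + 5159×0.00118286 V = 6.1023816 V.
Error = 6.10313 − 6.1023816 = 0.000748408 V = 0.748 mV.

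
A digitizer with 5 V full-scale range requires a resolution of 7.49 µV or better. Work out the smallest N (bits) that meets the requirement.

Number of steps required ≥ 5 V / 7.49 µV = 667556.74.
Need 2^N ≥ 667556.74; 2^19 = 524288, 2^20 = 1048576.
Minimum N = 20.

20 bits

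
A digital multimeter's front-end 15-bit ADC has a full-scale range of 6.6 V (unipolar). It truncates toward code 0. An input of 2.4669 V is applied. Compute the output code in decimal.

code 12247

With 32768 levels over 6.6 V, one step is 201.42 µV.
(2.4669 − 0) / 0.000201416 = 12247.785 LSBs.
So the output code is 12247.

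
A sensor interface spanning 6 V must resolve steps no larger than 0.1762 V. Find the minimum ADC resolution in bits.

6 bits

Number of steps required ≥ 6 V / 0.1762 V = 34.05.
Need 2^N ≥ 34.05; 2^5 = 32, 2^6 = 64.
Minimum N = 6.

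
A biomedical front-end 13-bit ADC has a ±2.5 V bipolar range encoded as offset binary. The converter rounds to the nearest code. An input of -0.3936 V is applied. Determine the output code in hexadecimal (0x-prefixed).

code 0xD7B (decimal 3451)

LSB = 5 V / 8192 = 0.610 mV.
(V_in − V_low)/LSB = (-0.3936 − (−2.5)) / 0.000610352 = 3451.126.
Round → code 3451.
In hexadecimal (0x-prefixed): 0xD7B.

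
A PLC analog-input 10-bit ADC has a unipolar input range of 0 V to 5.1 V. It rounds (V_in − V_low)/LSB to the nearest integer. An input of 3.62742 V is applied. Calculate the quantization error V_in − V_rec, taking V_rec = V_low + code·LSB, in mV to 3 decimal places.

1.639 mV

One LSB is 5.1 V / 1024 = 4.980 mV.
(3.62742 − 0)/0.00498047 = 728.3290; round gives code 728.
Code 728 maps back to 0 + 728×0.00498047 V = 3.6257813 V.
Error = 3.62742 − 3.6257813 = 0.00163875 V = 1.639 mV.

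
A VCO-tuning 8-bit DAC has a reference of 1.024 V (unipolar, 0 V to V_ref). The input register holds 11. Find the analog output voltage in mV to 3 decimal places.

44.000 mV

LSB = 1.024 V / 2^8 = 4.000 mV.
V_out = 0 + 11 × 0.004 V = 0.044 V.
= 44.000 mV.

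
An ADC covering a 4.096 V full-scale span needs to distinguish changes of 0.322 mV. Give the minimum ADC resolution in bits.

14 bits

Number of steps required ≥ 4.096 V / 0.322 mV = 12720.50.
Need 2^N ≥ 12720.50; 2^13 = 8192, 2^14 = 16384.
Minimum N = 14.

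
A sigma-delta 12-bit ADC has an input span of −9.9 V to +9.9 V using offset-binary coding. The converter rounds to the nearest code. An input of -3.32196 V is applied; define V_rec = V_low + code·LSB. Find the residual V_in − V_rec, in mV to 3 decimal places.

-1.013 mV

Step size: 19.8 V ÷ 2^12 = 4.834 mV.
Scaled input = 1360.7905 LSBs, so code = 1361.
V_rec = (−9.9) + 1361·0.00483398 = -3.3209473 V.
Difference: -0.00101273 V → -1.013 mV.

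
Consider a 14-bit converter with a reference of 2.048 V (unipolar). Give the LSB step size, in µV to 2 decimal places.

Full-scale span = 2.048 V.
LSB = 2.048 / 2^14 = 2.048 / 16384 = 0.000125 V = 125.00 µV.

125.00 µV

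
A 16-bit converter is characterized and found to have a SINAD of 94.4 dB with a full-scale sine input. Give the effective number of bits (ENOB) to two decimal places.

ENOB = (SINAD − 1.76) / 6.02 = (94.4 − 1.76)/6.02 = 15.389.

15.39 bits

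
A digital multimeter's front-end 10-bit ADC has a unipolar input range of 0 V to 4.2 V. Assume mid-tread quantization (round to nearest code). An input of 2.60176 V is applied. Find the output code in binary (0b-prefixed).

code 0b1001111010 (decimal 634)

LSB = 4.2 V / 1024 = 4.102 mV.
(2.60176 − 0) / 0.00410156 = 634.334 LSBs.
round(634.334) = 634.
In binary (0b-prefixed): 0b1001111010.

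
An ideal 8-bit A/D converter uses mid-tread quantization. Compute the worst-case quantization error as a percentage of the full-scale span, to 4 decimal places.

0.1953 %

Rounding → worst-case error = ½ LSB = V_FS/2^9, so 100/512 = 0.195312 % of full scale.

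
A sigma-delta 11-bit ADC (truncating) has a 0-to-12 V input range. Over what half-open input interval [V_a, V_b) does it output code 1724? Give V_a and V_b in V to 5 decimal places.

[10.10156 V, 10.10742 V)

LSB = 12/2^11 = 5.859 mV.
V_a = V_low + 1724·LSB = 10.1016 V; V_b = V_low + 1725·LSB = 10.1074 V.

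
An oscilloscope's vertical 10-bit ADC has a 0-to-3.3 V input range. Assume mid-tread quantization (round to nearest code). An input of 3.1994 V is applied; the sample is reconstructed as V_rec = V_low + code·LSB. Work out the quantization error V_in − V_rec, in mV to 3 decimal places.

Step size: 3.3 V ÷ 2^10 = 3.223 mV.
Scaled input = 992.7835 LSBs, so code = 993.
V_rec = 0 + 993·0.00322266 = 3.2000977 V.
Error = 3.1994 − 3.2000977 = -0.000697656 V = -0.698 mV.

-0.698 mV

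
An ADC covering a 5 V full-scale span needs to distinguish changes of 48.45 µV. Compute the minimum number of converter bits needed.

Number of steps required ≥ 5 V / 48.45 µV = 103199.17.
Need 2^N ≥ 103199.17; 2^16 = 65536, 2^17 = 131072.
Minimum N = 17.

17 bits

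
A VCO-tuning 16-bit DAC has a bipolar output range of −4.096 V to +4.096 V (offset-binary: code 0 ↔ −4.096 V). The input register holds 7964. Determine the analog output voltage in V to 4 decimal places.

LSB = 8.192 V / 2^16 = 125.00 µV.
V_out = (−4.096) + 7964 × 0.000125 V = -3.1005 V.

-3.1005 V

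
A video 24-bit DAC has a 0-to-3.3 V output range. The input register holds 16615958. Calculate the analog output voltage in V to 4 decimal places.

3.2683 V

LSB = 3.3 V / 2^24 = 0.20 µV.
V_out = 0 + 16615958 × 1.96695e-07 V = 3.26828 V.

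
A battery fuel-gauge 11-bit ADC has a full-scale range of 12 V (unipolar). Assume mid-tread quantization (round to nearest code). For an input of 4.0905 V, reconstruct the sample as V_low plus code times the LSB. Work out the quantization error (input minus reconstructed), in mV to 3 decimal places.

0.656 mV

Step size: 12 V ÷ 2^11 = 5.859 mV.
Scaled input = 698.1120 LSBs, so code = 698.
V_rec = 0 + 698·0.00585938 = 4.0898438 V.
V_in − V_rec = 0.00065625 V = 0.656 mV.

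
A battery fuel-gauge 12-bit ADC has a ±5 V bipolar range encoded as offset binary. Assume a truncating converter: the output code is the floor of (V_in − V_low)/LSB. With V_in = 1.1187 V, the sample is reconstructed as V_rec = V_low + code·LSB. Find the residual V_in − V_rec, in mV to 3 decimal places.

0.536 mV

LSB = 10/2^12 = 2.441 mV.
(V_in − V_low)/LSB = (1.1187 − (−5))/0.00244141 = 2506.2195 → code 2506 (floor).
Reconstructed: 1.1181641 V.
Difference: 0.000535937 V → 0.536 mV.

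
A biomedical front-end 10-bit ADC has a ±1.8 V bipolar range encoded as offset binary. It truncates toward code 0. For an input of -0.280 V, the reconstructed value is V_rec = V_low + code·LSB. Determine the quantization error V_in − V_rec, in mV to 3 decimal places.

LSB = 3.6/2^10 = 3.516 mV.
(V_in − V_low)/LSB = (-0.280 − (−1.8))/0.00351563 = 432.3556 → code 432 (floor).
Reconstructed: -0.28125 V.
Difference: 0.00125 V → 1.250 mV.

1.250 mV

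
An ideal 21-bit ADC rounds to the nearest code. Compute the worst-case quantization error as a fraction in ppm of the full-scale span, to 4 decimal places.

Rounding → worst-case error = ½ LSB = V_FS/2^22, so 1e+06/4194304 = 0.238419 ppm of full scale.

0.2384 ppm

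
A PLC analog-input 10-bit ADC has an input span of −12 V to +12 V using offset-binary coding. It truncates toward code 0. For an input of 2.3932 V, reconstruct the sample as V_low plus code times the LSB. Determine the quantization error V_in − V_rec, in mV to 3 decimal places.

2.575 mV

LSB = 24/2^10 = 23.438 mV.
(V_in − V_low)/LSB = (2.3932 − (−12))/0.0234375 = 614.1099 → code 614 (floor).
Reconstructed: 2.390625 V.
Error = 2.3932 − 2.390625 = 0.002575 V = 2.575 mV.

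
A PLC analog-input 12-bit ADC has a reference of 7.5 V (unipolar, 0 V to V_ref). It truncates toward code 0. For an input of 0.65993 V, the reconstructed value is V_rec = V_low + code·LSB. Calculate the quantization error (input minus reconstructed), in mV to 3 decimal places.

0.750 mV

One LSB is 7.5 V / 4096 = 1.831 mV.
(0.65993 − 0)/0.00183105 = 360.4098; ⌊·⌋ gives code 360.
V_rec = 0 + 360·0.00183105 = 0.65917969 V.
V_in − V_rec = 0.000750313 V = 0.750 mV.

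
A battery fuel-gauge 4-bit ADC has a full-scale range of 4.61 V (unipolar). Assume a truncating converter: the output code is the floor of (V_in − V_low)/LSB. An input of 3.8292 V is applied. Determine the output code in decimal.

code 13

With 16 levels over 4.61 V, one step is 288.125 mV.
(3.8292 − 0) / 0.288125 = 13.290 LSBs.
So the output code is 13.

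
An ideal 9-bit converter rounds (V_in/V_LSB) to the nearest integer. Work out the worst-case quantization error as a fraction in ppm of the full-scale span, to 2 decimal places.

Rounding → worst-case error = ½ LSB = V_FS/2^10, so 1e+06/1024 = 976.562 ppm of full scale.

976.56 ppm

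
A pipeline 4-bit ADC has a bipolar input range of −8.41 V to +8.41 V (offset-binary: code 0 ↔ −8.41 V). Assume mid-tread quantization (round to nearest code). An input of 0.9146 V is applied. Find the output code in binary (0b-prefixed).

code 0b1001 (decimal 9)

LSB = 16.82 V / 16 = 1.0513 V.
(V_in − V_low)/LSB = (0.9146 − (−8.41)) / 1.05125 = 8.870.
round(8.870) = 9.
In binary (0b-prefixed): 0b1001.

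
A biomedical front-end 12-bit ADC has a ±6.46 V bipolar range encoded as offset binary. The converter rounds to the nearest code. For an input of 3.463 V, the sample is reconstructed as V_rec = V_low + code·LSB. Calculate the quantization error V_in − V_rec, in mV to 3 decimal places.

-0.418 mV

One LSB is 12.92 V / 4096 = 3.154 mV.
(V_in − V_low)/LSB = (3.463 − (−6.46))/0.0031543 = 3145.8675 → code 3146 (round).
Reconstructed: 3.463418 V.
Difference: -0.000417969 V → -0.418 mV.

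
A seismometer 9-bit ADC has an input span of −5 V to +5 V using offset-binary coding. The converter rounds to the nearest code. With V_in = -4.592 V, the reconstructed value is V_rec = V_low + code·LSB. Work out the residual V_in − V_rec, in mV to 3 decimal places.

-2.156 mV

Step size: 10 V ÷ 2^9 = 19.531 mV.
(V_in − V_low)/LSB = (-4.592 − (−5))/0.0195312 = 20.8896 → code 21 (round).
V_rec = (−5) + 21·0.0195312 = -4.5898438 V.
V_in − V_rec = -0.00215625 V = -2.156 mV.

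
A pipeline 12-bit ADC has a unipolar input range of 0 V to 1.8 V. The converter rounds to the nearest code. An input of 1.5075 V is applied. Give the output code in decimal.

LSB = 1.8 V / 4096 = 439.45 µV.
(V_in − V_low)/LSB = (1.5075 − 0) / 0.000439453 = 3430.400.
Round → code 3430.

code 3430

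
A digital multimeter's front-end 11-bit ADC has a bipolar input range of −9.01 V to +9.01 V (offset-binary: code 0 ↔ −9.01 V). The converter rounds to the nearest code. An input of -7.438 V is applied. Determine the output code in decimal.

code 179

LSB = 18.02 V / 2048 = 8.799 mV.
(-7.438 − (−9.01)) / 0.00879883 = 178.660 LSBs.
Round → code 179.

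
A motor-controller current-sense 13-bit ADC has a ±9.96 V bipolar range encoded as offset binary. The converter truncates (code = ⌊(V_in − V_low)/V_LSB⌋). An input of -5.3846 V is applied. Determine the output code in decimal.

code 1881

With 8192 levels over 19.92 V, one step is 2.432 mV.
(V_in − V_low)/LSB = (-5.3846 − (−9.96)) / 0.00243164 = 1881.610.
So the output code is 1881.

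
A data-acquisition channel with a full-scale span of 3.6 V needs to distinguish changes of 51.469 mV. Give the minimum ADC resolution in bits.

7 bits

Number of steps required ≥ 3.6 V / 51.469 mV = 69.95.
Need 2^N ≥ 69.95; 2^6 = 64, 2^7 = 128.
Minimum N = 7.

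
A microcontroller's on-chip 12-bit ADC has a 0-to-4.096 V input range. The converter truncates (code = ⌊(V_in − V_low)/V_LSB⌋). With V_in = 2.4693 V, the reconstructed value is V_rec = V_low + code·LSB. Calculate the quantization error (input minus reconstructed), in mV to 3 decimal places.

0.300 mV

Step size: 4.096 V ÷ 2^12 = 1.000 mV.
Scaled input = 2469.3000 LSBs, so code = 2469.
V_rec = 0 + 2469·0.001 = 2.469 V.
V_in − V_rec = 0.0003 V = 0.300 mV.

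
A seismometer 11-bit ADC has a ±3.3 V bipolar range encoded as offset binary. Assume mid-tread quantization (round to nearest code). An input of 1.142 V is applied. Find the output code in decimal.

Full-scale span = 6.6 V; LSB = 6.6/2^11 = 3.223 mV.
(1.142 − (−3.3)) / 0.00322266 = 1378.366 LSBs.
round(1378.366) = 1378.

code 1378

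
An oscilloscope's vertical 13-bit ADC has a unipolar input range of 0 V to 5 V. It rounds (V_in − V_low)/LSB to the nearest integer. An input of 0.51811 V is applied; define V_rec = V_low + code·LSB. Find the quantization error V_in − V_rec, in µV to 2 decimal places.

One LSB is 5 V / 8192 = 0.610 mV.
Scaled input = 848.8714 LSBs, so code = 849.
Reconstructed: 0.51818848 V.
V_in − V_rec = -7.84766e-05 V = -78.48 µV.

-78.48 µV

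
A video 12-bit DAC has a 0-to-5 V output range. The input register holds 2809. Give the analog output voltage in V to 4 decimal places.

3.4290 V

LSB = 5 V / 2^12 = 1.221 mV.
V_out = 0 + 2809 × 0.0012207 V = 3.42896 V.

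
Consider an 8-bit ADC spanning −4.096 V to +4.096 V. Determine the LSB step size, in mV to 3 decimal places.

32.000 mV

Full-scale span = 8.192 V.
LSB = 8.192 / 2^8 = 8.192 / 256 = 0.032 V = 32.000 mV.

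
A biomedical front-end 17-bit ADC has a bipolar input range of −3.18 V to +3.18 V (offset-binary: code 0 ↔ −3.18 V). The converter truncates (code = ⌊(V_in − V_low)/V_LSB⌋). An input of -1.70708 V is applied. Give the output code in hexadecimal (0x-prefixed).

LSB = 6.36 V / 131072 = 48.52 µV.
(V_in − V_low)/LSB = (-1.70708 − (−3.18)) / 4.85229e-05 = 30355.121.
⌊·⌋(30355.121) = 30355.
In hexadecimal (0x-prefixed): 0x7693.

code 0x7693 (decimal 30355)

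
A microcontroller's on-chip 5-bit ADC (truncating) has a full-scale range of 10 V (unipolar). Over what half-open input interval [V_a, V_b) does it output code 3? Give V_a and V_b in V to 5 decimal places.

[0.93750 V, 1.25000 V)

LSB = 10/2^5 = 312.500 mV.
V_a = V_low + 3·LSB = 0.9375 V; V_b = V_low + 4·LSB = 1.25 V.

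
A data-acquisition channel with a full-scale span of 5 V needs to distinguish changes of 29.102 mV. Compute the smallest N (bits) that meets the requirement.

Number of steps required ≥ 5 V / 29.102 mV = 171.81.
Need 2^N ≥ 171.81; 2^7 = 128, 2^8 = 256.
Minimum N = 8.

8 bits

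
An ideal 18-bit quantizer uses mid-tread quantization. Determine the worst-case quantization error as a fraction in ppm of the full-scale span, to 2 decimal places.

Rounding → worst-case error = ½ LSB = V_FS/2^19, so 1e+06/524288 = 1.90735 ppm of full scale.

1.91 ppm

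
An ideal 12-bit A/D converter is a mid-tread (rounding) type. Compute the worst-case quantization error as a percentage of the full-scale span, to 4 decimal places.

0.0122 %

Rounding → worst-case error = ½ LSB = V_FS/2^13, so 100/8192 = 0.012207 % of full scale.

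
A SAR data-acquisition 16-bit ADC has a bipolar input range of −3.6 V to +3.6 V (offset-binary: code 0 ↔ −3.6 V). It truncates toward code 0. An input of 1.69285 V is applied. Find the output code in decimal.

code 48176

With 65536 levels over 7.2 V, one step is 109.86 µV.
(1.69285 − (−3.6)) / 0.000109863 = 48176.697 LSBs.
So the output code is 48176.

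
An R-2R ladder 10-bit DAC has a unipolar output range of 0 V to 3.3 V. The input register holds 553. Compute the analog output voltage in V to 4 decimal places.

LSB = 3.3 V / 2^10 = 3.223 mV.
V_out = 0 + 553 × 0.00322266 V = 1.78213 V.

1.7821 V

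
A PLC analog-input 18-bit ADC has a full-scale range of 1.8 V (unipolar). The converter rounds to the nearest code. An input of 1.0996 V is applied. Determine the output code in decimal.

code 160141

Full-scale span = 1.8 V; LSB = 1.8/2^18 = 6.87 µV.
(1.0996 − 0) / 6.86646e-06 = 160140.857 LSBs.
So the output code is 160141.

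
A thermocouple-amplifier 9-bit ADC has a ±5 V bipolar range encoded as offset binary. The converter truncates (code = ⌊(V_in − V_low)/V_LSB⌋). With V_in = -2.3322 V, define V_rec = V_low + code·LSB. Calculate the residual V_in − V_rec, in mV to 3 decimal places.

LSB = 10/2^9 = 19.531 mV.
(-2.3322 − (−5))/0.0195312 = 136.5914; ⌊·⌋ gives code 136.
V_rec = (−5) + 136·0.0195312 = -2.34375 V.
V_in − V_rec = 0.01155 V = 11.550 mV.

11.550 mV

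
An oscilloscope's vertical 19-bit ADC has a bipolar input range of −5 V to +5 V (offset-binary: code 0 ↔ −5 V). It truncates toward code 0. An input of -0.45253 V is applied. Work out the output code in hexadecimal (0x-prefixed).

code 0x3A352 (decimal 238418)

With 524288 levels over 10 V, one step is 19.07 µV.
Input sits at 238418.395 steps above V_low.
Floor → code 238418.
In hexadecimal (0x-prefixed): 0x3A352.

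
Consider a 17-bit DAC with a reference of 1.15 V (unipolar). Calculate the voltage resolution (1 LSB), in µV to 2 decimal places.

Full-scale span = 1.15 V.
LSB = 1.15 / 2^17 = 1.15 / 131072 = 8.7738e-06 V = 8.77 µV.

8.77 µV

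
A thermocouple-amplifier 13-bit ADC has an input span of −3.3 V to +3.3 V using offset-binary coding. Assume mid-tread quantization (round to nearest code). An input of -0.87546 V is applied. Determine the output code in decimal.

code 3009

With 8192 levels over 6.6 V, one step is 0.806 mV.
Input sits at 3009.368 steps above V_low.
round(3009.368) = 3009.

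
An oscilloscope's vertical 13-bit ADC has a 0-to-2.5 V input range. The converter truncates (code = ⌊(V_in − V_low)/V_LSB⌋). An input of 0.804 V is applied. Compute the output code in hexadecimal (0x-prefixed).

code 0xA4A (decimal 2634)

Full-scale span = 2.5 V; LSB = 2.5/2^13 = 305.18 µV.
(0.804 − 0) / 0.000305176 = 2634.547 LSBs.
⌊·⌋(2634.547) = 2634.
In hexadecimal (0x-prefixed): 0xA4A.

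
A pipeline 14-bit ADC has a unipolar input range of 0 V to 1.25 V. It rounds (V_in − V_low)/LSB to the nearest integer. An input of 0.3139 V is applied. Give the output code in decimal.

code 4114

Full-scale span = 1.25 V; LSB = 1.25/2^14 = 76.29 µV.
Input sits at 4114.350 steps above V_low.
round(4114.350) = 4114.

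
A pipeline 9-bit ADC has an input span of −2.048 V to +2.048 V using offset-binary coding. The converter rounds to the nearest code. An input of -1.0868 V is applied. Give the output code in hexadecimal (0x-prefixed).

With 512 levels over 4.096 V, one step is 8.000 mV.
(-1.0868 − (−2.048)) / 0.008 = 120.150 LSBs.
round(120.150) = 120.
In hexadecimal (0x-prefixed): 0x78.

code 0x78 (decimal 120)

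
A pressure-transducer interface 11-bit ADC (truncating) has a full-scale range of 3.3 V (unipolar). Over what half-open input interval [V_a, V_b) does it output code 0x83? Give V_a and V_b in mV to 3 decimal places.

[211.084 mV, 212.695 mV)

LSB = 3.3/2^11 = 1.611 mV.
Code 0x83 = 131 decimal.
V_a = V_low + 131·LSB = 0.211084 V; V_b = V_low + 132·LSB = 0.212695 V.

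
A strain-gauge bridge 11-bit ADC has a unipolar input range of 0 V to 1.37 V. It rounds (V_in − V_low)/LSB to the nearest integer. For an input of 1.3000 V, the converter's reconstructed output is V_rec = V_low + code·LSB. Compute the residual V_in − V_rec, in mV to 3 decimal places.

One LSB is 1.37 V / 2048 = 0.669 mV.
(1.3000 − 0)/0.000668945 = 1943.3577; round gives code 1943.
Reconstructed: 1.2997607 V.
Difference: 0.000239258 V → 0.239 mV.

0.239 mV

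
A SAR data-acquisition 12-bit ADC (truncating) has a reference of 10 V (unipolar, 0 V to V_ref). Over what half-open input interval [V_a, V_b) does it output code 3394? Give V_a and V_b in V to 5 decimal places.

[8.28613 V, 8.28857 V)

LSB = 10/2^12 = 2.441 mV.
V_a = V_low + 3394·LSB = 8.28613 V; V_b = V_low + 3395·LSB = 8.28857 V.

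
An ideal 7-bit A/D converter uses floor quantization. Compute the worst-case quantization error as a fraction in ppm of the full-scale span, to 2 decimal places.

7812.50 ppm

Truncating → worst-case error = 1 LSB = V_FS/2^7, so 1e+06/128 = 7812.5 ppm of full scale.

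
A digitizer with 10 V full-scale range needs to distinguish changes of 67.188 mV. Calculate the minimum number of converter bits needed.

Number of steps required ≥ 10 V / 67.188 mV = 148.84.
Need 2^N ≥ 148.84; 2^7 = 128, 2^8 = 256.
Minimum N = 8.

8 bits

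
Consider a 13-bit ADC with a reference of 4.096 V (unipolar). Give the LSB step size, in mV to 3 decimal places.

0.500 mV

Full-scale span = 4.096 V.
LSB = 4.096 / 2^13 = 4.096 / 8192 = 0.0005 V = 0.500 mV.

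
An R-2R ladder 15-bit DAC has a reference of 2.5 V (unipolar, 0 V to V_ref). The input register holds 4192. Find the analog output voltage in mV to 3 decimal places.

LSB = 2.5 V / 2^15 = 76.29 µV.
V_out = 0 + 4192 × 7.62939e-05 V = 0.319824 V.
= 319.824 mV.

319.824 mV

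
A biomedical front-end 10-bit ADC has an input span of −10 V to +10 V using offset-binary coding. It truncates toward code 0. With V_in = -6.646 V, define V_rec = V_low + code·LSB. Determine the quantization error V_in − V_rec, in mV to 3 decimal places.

Step size: 20 V ÷ 2^10 = 19.531 mV.
(V_in − V_low)/LSB = (-6.646 − (−10))/0.0195312 = 171.7248 → code 171 (floor).
Code 171 maps back to (−10) + 171×0.0195312 V = -6.6601562 V.
V_in − V_rec = 0.0141563 V = 14.156 mV.

14.156 mV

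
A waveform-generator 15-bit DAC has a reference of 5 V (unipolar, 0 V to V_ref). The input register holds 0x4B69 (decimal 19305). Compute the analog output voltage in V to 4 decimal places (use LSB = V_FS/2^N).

2.9457 V

LSB = 5 V / 2^15 = 152.59 µV.
Code 0x4B69 = 19305 decimal.
V_out = 0 + 19305 × 0.000152588 V = 2.94571 V.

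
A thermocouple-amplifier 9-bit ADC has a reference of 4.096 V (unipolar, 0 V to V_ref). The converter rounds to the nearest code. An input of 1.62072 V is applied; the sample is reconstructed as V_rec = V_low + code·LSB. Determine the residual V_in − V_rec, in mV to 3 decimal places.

LSB = 4.096/2^9 = 8.000 mV.
(1.62072 − 0)/0.008 = 202.5900; round gives code 203.
Reconstructed: 1.624 V.
Error = 1.62072 − 1.624 = -0.00328 V = -3.280 mV.

-3.280 mV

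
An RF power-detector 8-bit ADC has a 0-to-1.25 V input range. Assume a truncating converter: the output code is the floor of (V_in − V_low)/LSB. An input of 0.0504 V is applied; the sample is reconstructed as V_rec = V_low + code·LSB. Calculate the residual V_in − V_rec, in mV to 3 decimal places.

1.572 mV

LSB = 1.25/2^8 = 4.883 mV.
(V_in − V_low)/LSB = (0.0504 − 0)/0.00488281 = 10.3219 → code 10 (floor).
V_rec = 0 + 10·0.00488281 = 0.048828125 V.
Difference: 0.00157187 V → 1.572 mV.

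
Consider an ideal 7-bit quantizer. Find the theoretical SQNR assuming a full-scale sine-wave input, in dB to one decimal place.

SNR ≈ 6.02·N + 1.76 dB = 6.02·7 + 1.76 = 43.90 dB.

43.9 dB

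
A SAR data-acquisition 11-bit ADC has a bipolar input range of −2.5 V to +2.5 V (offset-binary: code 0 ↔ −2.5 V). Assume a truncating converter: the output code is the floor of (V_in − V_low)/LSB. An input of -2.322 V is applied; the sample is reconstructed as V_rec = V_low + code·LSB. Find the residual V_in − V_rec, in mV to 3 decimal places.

Step size: 5 V ÷ 2^11 = 2.441 mV.
(V_in − V_low)/LSB = (-2.322 − (−2.5))/0.00244141 = 72.9088 → code 72 (floor).
V_rec = (−2.5) + 72·0.00244141 = -2.3242188 V.
Difference: 0.00221875 V → 2.219 mV.

2.219 mV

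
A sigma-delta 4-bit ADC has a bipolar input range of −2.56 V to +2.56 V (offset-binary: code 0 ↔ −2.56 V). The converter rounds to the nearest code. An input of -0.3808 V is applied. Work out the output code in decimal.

LSB = 5.12 V / 16 = 320.000 mV.
(V_in − V_low)/LSB = (-0.3808 − (−2.56)) / 0.32 = 6.810.
round(6.810) = 7.

code 7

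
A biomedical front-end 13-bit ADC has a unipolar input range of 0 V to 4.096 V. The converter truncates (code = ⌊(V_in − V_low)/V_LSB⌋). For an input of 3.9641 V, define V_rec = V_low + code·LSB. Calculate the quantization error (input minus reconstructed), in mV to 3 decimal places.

0.100 mV

One LSB is 4.096 V / 8192 = 0.500 mV.
(3.9641 − 0)/0.0005 = 7928.2000; ⌊·⌋ gives code 7928.
Code 7928 maps back to 0 + 7928×0.0005 V = 3.964 V.
Error = 3.9641 − 3.964 = 0.0001 V = 0.100 mV.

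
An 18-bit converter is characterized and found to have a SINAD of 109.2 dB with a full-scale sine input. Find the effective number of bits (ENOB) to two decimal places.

ENOB = (SINAD − 1.76) / 6.02 = (109.2 − 1.76)/6.02 = 17.847.

17.85 bits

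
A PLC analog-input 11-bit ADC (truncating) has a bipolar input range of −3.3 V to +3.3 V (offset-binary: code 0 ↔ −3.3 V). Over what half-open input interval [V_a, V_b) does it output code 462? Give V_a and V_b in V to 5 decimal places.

[-1.81113 V, -1.80791 V)

LSB = 6.6/2^11 = 3.223 mV.
V_a = V_low + 462·LSB = -1.81113 V; V_b = V_low + 463·LSB = -1.80791 V.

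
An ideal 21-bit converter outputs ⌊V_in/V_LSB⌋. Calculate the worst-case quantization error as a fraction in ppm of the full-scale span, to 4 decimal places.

Truncating → worst-case error = 1 LSB = V_FS/2^21, so 1e+06/2097152 = 0.476837 ppm of full scale.

0.4768 ppm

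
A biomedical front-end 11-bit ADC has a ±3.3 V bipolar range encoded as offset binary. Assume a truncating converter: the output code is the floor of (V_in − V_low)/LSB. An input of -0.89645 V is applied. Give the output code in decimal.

code 745

With 2048 levels over 6.6 V, one step is 3.223 mV.
Input sits at 745.829 steps above V_low.
So the output code is 745.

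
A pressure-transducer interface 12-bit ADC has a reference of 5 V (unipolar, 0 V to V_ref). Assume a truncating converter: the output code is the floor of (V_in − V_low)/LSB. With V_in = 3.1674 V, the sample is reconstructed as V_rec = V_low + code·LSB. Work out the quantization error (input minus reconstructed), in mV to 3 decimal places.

0.896 mV

Step size: 5 V ÷ 2^12 = 1.221 mV.
(3.1674 − 0)/0.0012207 = 2594.7341; ⌊·⌋ gives code 2594.
V_rec = 0 + 2594·0.0012207 = 3.1665039 V.
Difference: 0.000896094 V → 0.896 mV.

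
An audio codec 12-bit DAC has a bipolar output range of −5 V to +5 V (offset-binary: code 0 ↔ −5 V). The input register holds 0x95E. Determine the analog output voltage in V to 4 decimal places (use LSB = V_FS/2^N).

0.8545 V

LSB = 10 V / 2^12 = 2.441 mV.
Code 0x95E = 2398 decimal.
V_out = (−5) + 2398 × 0.00244141 V = 0.854492 V.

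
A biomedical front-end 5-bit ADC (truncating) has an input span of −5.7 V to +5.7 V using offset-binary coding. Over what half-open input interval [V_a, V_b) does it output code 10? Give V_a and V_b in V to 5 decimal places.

[-2.13750 V, -1.78125 V)

LSB = 11.4/2^5 = 356.250 mV.
V_a = V_low + 10·LSB = -2.1375 V; V_b = V_low + 11·LSB = -1.78125 V.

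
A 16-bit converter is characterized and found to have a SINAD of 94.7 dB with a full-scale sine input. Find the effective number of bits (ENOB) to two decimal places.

ENOB = (SINAD − 1.76) / 6.02 = (94.7 − 1.76)/6.02 = 15.439.

15.44 bits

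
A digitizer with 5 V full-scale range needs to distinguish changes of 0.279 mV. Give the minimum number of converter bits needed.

Number of steps required ≥ 5 V / 0.279 mV = 17921.15.
Need 2^N ≥ 17921.15; 2^14 = 16384, 2^15 = 32768.
Minimum N = 15.

15 bits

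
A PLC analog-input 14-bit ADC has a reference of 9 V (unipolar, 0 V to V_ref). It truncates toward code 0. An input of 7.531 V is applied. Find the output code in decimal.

code 13709

With 16384 levels over 9 V, one step is 0.549 mV.
(V_in − V_low)/LSB = (7.531 − 0) / 0.000549316 = 13709.767.
So the output code is 13709.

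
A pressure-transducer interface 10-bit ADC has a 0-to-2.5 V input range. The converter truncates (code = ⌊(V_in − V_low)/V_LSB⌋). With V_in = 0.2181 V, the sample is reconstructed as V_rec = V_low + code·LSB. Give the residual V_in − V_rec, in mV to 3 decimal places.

Step size: 2.5 V ÷ 2^10 = 2.441 mV.
(0.2181 − 0)/0.00244141 = 89.3338; ⌊·⌋ gives code 89.
Reconstructed: 0.21728516 V.
Difference: 0.000814844 V → 0.815 mV.

0.815 mV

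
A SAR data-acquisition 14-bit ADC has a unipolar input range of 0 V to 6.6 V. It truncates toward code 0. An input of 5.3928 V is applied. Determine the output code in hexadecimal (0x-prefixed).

code 0x344B (decimal 13387)

With 16384 levels over 6.6 V, one step is 402.83 µV.
Input sits at 13387.217 steps above V_low.
So the output code is 13387.
In hexadecimal (0x-prefixed): 0x344B.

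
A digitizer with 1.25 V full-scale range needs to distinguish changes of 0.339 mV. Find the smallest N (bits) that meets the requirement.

12 bits

Number of steps required ≥ 1.25 V / 0.339 mV = 3687.32.
Need 2^N ≥ 3687.32; 2^11 = 2048, 2^12 = 4096.
Minimum N = 12.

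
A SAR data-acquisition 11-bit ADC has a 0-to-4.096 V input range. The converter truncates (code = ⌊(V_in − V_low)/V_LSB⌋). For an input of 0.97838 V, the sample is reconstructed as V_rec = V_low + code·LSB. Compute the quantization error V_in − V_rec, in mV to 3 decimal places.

0.380 mV

One LSB is 4.096 V / 2048 = 2.000 mV.
(0.97838 − 0)/0.002 = 489.1900; ⌊·⌋ gives code 489.
V_rec = 0 + 489·0.002 = 0.978 V.
V_in − V_rec = 0.00038 V = 0.380 mV.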